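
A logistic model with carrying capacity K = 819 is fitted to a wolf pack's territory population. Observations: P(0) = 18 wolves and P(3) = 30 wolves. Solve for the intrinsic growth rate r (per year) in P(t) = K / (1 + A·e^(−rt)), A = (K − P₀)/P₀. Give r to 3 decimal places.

A = (819 − 18)/18 = 44.5
30 = 819/(1 + 44.5·e^(−r·3)) → e^(−3r) = (27.3 − 1)/44.5 = 0.591011
r = −ln(0.591011)/3 = 0.52592/3

r ≈ 0.175 per year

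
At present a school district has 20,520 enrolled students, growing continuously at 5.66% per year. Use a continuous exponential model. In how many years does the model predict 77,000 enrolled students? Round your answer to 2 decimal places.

t ≈ 23.36 years

77000 = 20520 · e^(0.0566·t)
t = ln(77000/20520) / 0.0566 = ln(3.75244) / 0.0566 = 1.32241 / 0.0566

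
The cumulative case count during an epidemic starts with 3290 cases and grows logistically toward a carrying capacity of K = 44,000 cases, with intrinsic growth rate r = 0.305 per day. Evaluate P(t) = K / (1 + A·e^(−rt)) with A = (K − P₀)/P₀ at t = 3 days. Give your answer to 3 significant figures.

≈ 7,390 cases

A = (44000 − 3290)/3290 = 12.37386
P(3) = 44000 / (1 + 12.37386·e^(−0.305·3)) = 44000 / (1 + 12.37386·0.400517)
= 44000 / 5.95594 ≈ 7387.59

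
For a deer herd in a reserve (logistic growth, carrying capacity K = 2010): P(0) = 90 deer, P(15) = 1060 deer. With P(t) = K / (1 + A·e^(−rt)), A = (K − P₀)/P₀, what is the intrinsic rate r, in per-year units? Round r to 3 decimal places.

r ≈ 0.211 per year

A = (2010 − 90)/90 = 21.33333
1060 = 2010/(1 + 21.33333·e^(−r·15)) → e^(−15r) = (1.89623 − 1)/21.33333 = 0.042011
r = −ln(0.042011)/15 = 3.16983/15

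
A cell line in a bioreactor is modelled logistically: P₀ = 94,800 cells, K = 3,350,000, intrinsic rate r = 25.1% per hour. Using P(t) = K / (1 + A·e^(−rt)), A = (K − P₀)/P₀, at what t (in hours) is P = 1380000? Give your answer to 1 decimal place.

A = (3350000 − 94800)/94800 = 34.33755
1380000 = 3350000/(1 + 34.33755·e^(−0.251t)) → 1 + 34.33755·e^(−0.251t) = 2.42754
e^(−0.251t) = 0.041574 → t = ln(24.05372)/0.251 = 3.18029/0.251

t ≈ 12.7 hours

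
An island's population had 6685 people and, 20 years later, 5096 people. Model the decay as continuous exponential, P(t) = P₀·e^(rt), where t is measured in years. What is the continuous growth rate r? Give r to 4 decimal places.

r ≈ -0.0136 per year

5096 = 6685 · e^(r·20)
e^(20r) = 5096/6685 = 0.7623
r = ln(0.7623) / 20 = -0.27141 / 20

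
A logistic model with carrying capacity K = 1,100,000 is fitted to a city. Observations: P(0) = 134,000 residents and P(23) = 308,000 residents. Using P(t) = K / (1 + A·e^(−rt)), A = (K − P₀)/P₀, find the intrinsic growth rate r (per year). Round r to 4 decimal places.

r ≈ 0.0448 per year

A = (1100000 − 134000)/134000 = 7.20896
308000 = 1100000/(1 + 7.20896·e^(−r·23)) → e^(−23r) = (3.57143 − 1)/7.20896 = 0.356699
r = −ln(0.356699)/23 = 1.03086/23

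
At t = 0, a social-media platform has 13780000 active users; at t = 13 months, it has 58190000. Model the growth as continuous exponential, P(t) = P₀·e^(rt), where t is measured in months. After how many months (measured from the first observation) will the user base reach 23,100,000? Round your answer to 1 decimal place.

t ≈ 4.7 months

r = ln(58190000/13780000) / 13 ≈ 0.110807 per month
t = ln(23100000/13780000) / r = 0.51661 / 0.110807 ≈ 4.662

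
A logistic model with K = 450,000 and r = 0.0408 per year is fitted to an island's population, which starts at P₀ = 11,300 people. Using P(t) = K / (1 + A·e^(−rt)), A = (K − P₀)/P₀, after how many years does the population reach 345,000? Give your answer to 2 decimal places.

A = (450000 − 11300)/11300 = 38.82301
345000 = 450000/(1 + 38.82301·e^(−0.0408t)) → 1 + 38.82301·e^(−0.0408t) = 1.30435
e^(−0.0408t) = 0.007839 → t = ln(127.56131)/0.0408 = 4.8486/0.0408

t ≈ 118.84 years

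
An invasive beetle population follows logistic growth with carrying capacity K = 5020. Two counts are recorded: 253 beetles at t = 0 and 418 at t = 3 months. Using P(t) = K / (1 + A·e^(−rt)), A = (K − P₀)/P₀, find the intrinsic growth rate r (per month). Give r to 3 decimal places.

A = (5020 − 253)/253 = 18.8419
418 = 5020/(1 + 18.8419·e^(−r·3)) → e^(−3r) = (12.00957 − 1)/18.8419 = 0.584313
r = −ln(0.584313)/3 = 0.53732/3

r ≈ 0.179 per month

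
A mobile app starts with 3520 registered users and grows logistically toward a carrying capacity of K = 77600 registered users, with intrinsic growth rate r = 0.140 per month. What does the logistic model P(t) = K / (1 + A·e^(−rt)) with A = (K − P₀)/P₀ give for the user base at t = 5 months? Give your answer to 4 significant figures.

A = (77600 − 3520)/3520 = 21.04545
P(5) = 77600 / (1 + 21.04545·e^(−0.14·5)) = 77600 / (1 + 21.04545·0.496585)
= 77600 / 11.45086 ≈ 6776.78

≈ 6,777 registered users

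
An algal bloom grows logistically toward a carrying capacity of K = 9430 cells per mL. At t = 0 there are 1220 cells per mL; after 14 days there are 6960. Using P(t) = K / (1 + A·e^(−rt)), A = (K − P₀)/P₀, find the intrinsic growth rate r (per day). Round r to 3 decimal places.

A = (9430 − 1220)/1220 = 6.72951
6960 = 9430/(1 + 6.72951·e^(−r·14)) → e^(−14r) = (1.35489 − 1)/6.72951 = 0.052736
r = −ln(0.052736)/14 = 2.94246/14

r ≈ 0.210 per day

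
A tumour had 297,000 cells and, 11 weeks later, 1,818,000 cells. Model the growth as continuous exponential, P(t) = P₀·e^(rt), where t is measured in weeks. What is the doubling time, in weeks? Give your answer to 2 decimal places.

r = ln(1818000/297000) / 11 = ln(6.12121) / 11 ≈ 0.164705 per week
doubling time = ln 2 / |r| = 0.69315 / 0.164705

doubling time ≈ 4.21 weeks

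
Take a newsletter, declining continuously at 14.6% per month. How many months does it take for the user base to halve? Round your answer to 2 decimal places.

half-life = ln(2) / |r| = 0.69315 / 0.146

half-life ≈ 4.75 months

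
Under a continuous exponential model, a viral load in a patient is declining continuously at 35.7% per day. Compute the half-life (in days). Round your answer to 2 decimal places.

half-life ≈ 1.94 days

half-life = ln(2) / |r| = 0.69315 / 0.357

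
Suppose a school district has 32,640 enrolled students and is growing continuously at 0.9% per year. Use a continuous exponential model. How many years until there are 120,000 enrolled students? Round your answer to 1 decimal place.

120000 = 32640 · e^(0.009·t)
t = ln(120000/32640) / 0.009 = ln(3.67647) / 0.009 = 1.30195 / 0.009

t ≈ 144.7 years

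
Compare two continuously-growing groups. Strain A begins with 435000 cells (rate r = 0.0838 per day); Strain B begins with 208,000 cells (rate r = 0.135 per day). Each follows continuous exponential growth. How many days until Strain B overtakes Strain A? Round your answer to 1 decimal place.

435000·e^(0.0838t) = 208000·e^(0.135t)
435000/208000 = e^((0.135 − 0.0838)t) → ln(2.09135) = 0.0512·t
t = 0.73781 / 0.0512

t ≈ 14.4 days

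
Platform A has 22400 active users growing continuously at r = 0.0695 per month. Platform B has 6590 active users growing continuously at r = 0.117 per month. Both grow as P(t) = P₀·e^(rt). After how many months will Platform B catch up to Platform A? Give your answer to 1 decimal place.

t ≈ 25.8 months

22400·e^(0.0695t) = 6590·e^(0.117t)
22400/6590 = e^((0.117 − 0.0695)t) → ln(3.39909) = 0.0475·t
t = 1.22351 / 0.0475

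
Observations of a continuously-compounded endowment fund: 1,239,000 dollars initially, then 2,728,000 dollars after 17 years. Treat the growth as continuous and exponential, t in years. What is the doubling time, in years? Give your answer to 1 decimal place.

r = ln(2728000/1239000) / 17 = ln(2.20178) / 17 ≈ 0.046427 per year
doubling time = ln 2 / |r| = 0.69315 / 0.046427

doubling time ≈ 14.9 years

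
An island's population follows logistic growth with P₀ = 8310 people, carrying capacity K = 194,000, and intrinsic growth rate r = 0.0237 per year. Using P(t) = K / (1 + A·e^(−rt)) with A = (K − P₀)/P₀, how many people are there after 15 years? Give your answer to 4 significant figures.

≈ 11,640 people

A = (194000 − 8310)/8310 = 22.34537
P(15) = 194000 / (1 + 22.34537·e^(−0.0237·15)) = 194000 / (1 + 22.34537·0.700823)
= 194000 / 16.66015 ≈ 11644.56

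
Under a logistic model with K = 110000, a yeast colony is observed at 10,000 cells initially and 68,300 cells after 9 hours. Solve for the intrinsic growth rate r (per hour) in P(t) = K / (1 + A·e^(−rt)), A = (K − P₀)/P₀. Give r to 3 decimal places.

A = (110000 − 10000)/10000 = 10
68300 = 110000/(1 + 10·e^(−r·9)) → e^(−9r) = (1.61054 − 1)/10 = 0.061054
r = −ln(0.061054)/9 = 2.79599/9

r ≈ 0.311 per hour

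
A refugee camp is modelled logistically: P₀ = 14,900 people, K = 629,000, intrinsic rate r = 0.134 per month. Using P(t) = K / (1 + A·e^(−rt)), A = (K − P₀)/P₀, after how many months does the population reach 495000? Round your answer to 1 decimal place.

t ≈ 37.5 months

A = (629000 − 14900)/14900 = 41.21477
495000 = 629000/(1 + 41.21477·e^(−0.134t)) → 1 + 41.21477·e^(−0.134t) = 1.27071
e^(−0.134t) = 0.006568 → t = ln(152.24857)/0.134 = 5.02551/0.134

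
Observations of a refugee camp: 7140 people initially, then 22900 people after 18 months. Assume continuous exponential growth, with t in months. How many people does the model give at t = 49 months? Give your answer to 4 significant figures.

≈ 170,400 people

r = ln(22900/7140) / 18 ≈ 0.064746 per month
P(49) = 7140 · e^(0.064746·49) = 7140 · 23.86812 ≈ 170418.34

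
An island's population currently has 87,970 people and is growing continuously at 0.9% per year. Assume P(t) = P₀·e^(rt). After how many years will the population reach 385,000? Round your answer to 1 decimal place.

385000 = 87970 · e^(0.009·t)
t = ln(385000/87970) / 0.009 = ln(4.37649) / 0.009 = 1.47625 / 0.009

t ≈ 164.0 years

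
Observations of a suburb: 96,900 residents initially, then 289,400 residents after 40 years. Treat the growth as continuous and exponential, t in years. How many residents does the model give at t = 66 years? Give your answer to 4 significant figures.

≈ 589,300 residents

r = ln(289400/96900) / 40 ≈ 0.027353 per year
P(66) = 96900 · e^(0.027353·66) = 96900 · 6.08189 ≈ 589334.84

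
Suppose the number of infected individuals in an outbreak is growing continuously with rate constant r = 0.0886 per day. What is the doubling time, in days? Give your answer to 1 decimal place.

doubling time = ln(2) / |r| = 0.69315 / 0.0886

doubling time ≈ 7.8 days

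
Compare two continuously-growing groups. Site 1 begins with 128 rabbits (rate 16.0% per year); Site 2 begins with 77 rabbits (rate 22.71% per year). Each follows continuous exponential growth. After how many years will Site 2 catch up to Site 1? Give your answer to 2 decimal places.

128·e^(0.16t) = 77·e^(0.2271t)
128/77 = e^((0.2271 − 0.16)t) → ln(1.66234) = 0.0671·t
t = 0.50822 / 0.0671

t ≈ 7.57 years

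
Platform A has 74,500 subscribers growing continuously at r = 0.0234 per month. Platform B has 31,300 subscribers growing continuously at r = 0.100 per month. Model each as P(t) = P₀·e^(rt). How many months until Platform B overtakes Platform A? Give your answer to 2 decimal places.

t ≈ 11.32 months

74500·e^(0.0234t) = 31300·e^(0.1t)
74500/31300 = e^((0.1 − 0.0234)t) → ln(2.38019) = 0.0766·t
t = 0.86718 / 0.0766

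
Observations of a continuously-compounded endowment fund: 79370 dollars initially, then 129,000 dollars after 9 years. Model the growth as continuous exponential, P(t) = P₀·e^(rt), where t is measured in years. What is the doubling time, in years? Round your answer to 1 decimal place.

doubling time ≈ 12.8 years

r = ln(129000/79370) / 9 = ln(1.6253) / 9 ≈ 0.053966 per year
doubling time = ln 2 / |r| = 0.69315 / 0.053966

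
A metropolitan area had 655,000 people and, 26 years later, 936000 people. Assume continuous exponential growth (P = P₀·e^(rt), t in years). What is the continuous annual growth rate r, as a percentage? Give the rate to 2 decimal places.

r ≈ 1.37% per year

936000 = 655000 · e^(r·26)
e^(26r) = 936000/655000 = 1.42901
r = ln(1.42901) / 26 = 0.35698 / 26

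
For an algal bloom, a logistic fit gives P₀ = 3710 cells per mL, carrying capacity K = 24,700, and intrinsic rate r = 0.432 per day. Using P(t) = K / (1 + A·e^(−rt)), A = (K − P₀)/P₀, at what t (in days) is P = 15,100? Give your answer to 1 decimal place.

A = (24700 − 3710)/3710 = 5.65768
15100 = 24700/(1 + 5.65768·e^(−0.432t)) → 1 + 5.65768·e^(−0.432t) = 1.63576
e^(−0.432t) = 0.112371 → t = ln(8.89906)/0.432 = 2.18595/0.432

t ≈ 5.1 days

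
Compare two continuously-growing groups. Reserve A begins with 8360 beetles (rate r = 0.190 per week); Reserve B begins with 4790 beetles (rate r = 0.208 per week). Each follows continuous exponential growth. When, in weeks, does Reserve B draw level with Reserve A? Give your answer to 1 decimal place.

t ≈ 30.9 weeks

8360·e^(0.19t) = 4790·e^(0.208t)
8360/4790 = e^((0.208 − 0.19)t) → ln(1.7453) = 0.018·t
t = 0.55693 / 0.018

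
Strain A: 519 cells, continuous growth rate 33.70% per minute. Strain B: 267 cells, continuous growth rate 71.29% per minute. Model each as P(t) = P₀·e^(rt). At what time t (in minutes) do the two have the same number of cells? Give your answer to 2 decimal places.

t ≈ 1.77 minutes

519·e^(0.337t) = 267·e^(0.7129t)
519/267 = e^((0.7129 − 0.337)t) → ln(1.94382) = 0.3759·t
t = 0.66466 / 0.3759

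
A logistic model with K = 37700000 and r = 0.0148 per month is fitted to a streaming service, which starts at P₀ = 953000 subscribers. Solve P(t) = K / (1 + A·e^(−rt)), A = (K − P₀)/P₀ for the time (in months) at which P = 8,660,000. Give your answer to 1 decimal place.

A = (37700000 − 953000)/953000 = 38.55929
8660000 = 37700000/(1 + 38.55929·e^(−0.0148t)) → 1 + 38.55929·e^(−0.0148t) = 4.35335
e^(−0.0148t) = 0.086966 → t = ln(11.49874)/0.0148 = 2.44224/0.0148

t ≈ 165.0 months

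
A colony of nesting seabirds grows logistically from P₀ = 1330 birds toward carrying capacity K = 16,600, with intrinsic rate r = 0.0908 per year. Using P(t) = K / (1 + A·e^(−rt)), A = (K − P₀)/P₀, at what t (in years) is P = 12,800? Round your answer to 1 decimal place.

A = (16600 − 1330)/1330 = 11.4812
12800 = 16600/(1 + 11.4812·e^(−0.0908t)) → 1 + 11.4812·e^(−0.0908t) = 1.29688
e^(−0.0908t) = 0.025857 → t = ln(38.67353)/0.0908 = 3.65516/0.0908

t ≈ 40.3 years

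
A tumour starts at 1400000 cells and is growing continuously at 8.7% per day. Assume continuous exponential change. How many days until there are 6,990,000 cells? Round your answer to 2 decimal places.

6990000 = 1400000 · e^(0.087·t)
t = ln(6990000/1400000) / 0.087 = ln(4.99286) / 0.087 = 1.60801 / 0.087

t ≈ 18.48 days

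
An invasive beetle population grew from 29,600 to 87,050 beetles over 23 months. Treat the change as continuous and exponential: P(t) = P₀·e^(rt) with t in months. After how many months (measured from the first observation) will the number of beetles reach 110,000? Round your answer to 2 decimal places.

t ≈ 27.99 months

r = ln(87050/29600) / 23 ≈ 0.0469 per month
t = ln(110000/29600) / r = 1.31271 / 0.0469 ≈ 27.989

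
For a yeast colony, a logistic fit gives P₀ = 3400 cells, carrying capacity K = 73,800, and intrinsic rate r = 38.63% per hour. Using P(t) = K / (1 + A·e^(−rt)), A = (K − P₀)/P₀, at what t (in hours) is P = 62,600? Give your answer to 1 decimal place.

t ≈ 12.3 hours

A = (73800 − 3400)/3400 = 20.70588
62600 = 73800/(1 + 20.70588·e^(−0.3863t)) → 1 + 20.70588·e^(−0.3863t) = 1.17891
e^(−0.3863t) = 0.008641 → t = ln(115.73109)/0.3863 = 4.75127/0.3863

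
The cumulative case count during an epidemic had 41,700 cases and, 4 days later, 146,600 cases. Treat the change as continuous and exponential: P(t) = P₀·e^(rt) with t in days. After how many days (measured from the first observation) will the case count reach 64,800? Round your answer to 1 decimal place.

t ≈ 1.4 days

r = ln(146600/41700) / 4 ≈ 0.314302 per day
t = ln(64800/41700) / r = 0.4408 / 0.314302 ≈ 1.402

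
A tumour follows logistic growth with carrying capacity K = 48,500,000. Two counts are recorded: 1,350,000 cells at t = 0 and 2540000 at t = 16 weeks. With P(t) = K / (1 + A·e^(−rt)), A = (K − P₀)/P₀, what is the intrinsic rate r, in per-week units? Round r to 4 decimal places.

A = (48500000 − 1350000)/1350000 = 34.92593
2540000 = 48500000/(1 + 34.92593·e^(−r·16)) → e^(−16r) = (19.09449 − 1)/34.92593 = 0.518082
r = −ln(0.518082)/16 = 0.65762/16

r ≈ 0.0411 per week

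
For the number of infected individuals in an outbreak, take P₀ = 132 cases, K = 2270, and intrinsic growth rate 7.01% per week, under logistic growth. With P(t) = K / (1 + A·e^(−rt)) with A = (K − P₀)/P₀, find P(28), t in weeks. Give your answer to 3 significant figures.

A = (2270 − 132)/132 = 16.19697
P(28) = 2270 / (1 + 16.19697·e^(−0.0701·28)) = 2270 / (1 + 16.19697·0.140465)
= 2270 / 3.2751 ≈ 693.11

≈ 693 cases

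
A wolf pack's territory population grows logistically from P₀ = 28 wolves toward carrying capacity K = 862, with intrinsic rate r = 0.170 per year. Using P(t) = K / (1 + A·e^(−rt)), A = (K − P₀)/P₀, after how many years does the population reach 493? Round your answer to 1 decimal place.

t ≈ 21.7 years

A = (862 − 28)/28 = 29.78571
493 = 862/(1 + 29.78571·e^(−0.17t)) → 1 + 29.78571·e^(−0.17t) = 1.74848
e^(−0.17t) = 0.025129 → t = ln(39.79501)/0.17 = 3.68374/0.17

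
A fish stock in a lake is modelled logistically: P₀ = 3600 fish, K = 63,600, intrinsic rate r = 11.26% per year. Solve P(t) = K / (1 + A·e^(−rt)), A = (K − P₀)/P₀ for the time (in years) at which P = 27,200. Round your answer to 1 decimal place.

A = (63600 − 3600)/3600 = 16.66667
27200 = 63600/(1 + 16.66667·e^(−0.1126t)) → 1 + 16.66667·e^(−0.1126t) = 2.33824
e^(−0.1126t) = 0.080294 → t = ln(12.45421)/0.1126 = 2.52206/0.1126

t ≈ 22.4 years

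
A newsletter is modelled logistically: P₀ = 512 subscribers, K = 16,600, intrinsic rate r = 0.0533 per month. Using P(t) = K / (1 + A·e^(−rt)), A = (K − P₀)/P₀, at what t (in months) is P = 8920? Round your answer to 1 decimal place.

A = (16600 − 512)/512 = 31.42188
8920 = 16600/(1 + 31.42188·e^(−0.0533t)) → 1 + 31.42188·e^(−0.0533t) = 1.86099
e^(−0.0533t) = 0.027401 → t = ln(36.4952)/0.0533 = 3.59718/0.0533

t ≈ 67.5 months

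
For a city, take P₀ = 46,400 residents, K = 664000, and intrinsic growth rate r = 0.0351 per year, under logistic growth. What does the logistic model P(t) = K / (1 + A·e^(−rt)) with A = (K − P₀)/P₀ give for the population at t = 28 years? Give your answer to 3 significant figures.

≈ 111,000 residents

A = (664000 − 46400)/46400 = 13.31034
P(28) = 664000 / (1 + 13.31034·e^(−0.0351·28)) = 664000 / (1 + 13.31034·0.374262)
= 664000 / 5.98155 ≈ 111007.97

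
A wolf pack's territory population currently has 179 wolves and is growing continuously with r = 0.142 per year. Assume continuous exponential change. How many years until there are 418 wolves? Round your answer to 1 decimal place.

t ≈ 6.0 years

418 = 179 · e^(0.142·t)
t = ln(418/179) / 0.142 = ln(2.3352) / 0.142 = 0.8481 / 0.142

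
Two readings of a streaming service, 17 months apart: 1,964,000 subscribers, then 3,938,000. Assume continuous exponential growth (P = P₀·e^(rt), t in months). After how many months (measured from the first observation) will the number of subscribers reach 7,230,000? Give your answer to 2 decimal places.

t ≈ 31.85 months

r = ln(3938000/1964000) / 17 ≈ 0.040923 per month
t = ln(7230000/1964000) / r = 1.30326 / 0.040923 ≈ 31.847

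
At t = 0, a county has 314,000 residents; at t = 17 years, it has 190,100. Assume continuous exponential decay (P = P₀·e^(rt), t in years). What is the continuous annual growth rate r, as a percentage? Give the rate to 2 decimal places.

r ≈ -2.95% per year

190100 = 314000 · e^(r·17)
e^(17r) = 190100/314000 = 0.60541
r = ln(0.60541) / 17 = -0.50184 / 17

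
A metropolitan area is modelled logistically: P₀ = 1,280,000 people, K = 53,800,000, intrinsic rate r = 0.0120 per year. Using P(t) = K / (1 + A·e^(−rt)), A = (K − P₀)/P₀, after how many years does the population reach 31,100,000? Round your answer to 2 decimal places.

A = (53800000 − 1280000)/1280000 = 41.03125
31100000 = 53800000/(1 + 41.03125·e^(−0.012t)) → 1 + 41.03125·e^(−0.012t) = 1.7299
e^(−0.012t) = 0.017789 → t = ln(56.21462)/0.012 = 4.02918/0.012

t ≈ 335.76 years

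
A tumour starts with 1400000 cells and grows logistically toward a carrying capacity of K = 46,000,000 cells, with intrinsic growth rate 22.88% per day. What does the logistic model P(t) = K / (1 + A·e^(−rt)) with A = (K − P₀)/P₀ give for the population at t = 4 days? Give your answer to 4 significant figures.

A = (46000000 − 1400000)/1400000 = 31.85714
P(4) = 46000000 / (1 + 31.85714·e^(−0.2288·4)) = 46000000 / (1 + 31.85714·0.400437)
= 46000000 / 13.75676 ≈ 3343809.69

≈ 3,344,000 cells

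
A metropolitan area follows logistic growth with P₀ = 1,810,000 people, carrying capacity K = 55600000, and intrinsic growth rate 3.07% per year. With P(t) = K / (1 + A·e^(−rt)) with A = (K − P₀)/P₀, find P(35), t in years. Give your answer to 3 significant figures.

≈ 4,990,000 people

A = (55600000 − 1810000)/1810000 = 29.71823
P(35) = 55600000 / (1 + 29.71823·e^(−0.0307·35)) = 55600000 / (1 + 29.71823·0.341468)
= 55600000 / 11.14784 ≈ 4987513.93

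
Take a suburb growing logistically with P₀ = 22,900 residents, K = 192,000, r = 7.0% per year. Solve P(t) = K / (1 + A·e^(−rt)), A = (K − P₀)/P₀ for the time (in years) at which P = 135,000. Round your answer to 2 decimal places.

t ≈ 40.88 years

A = (192000 − 22900)/22900 = 7.38428
135000 = 192000/(1 + 7.38428·e^(−0.07t)) → 1 + 7.38428·e^(−0.07t) = 1.42222
e^(−0.07t) = 0.057179 → t = ln(17.48908)/0.07 = 2.86158/0.07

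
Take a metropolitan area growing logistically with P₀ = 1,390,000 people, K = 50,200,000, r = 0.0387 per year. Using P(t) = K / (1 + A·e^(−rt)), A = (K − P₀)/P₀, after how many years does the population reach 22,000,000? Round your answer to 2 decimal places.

t ≈ 85.54 years

A = (50200000 − 1390000)/1390000 = 35.11511
22000000 = 50200000/(1 + 35.11511·e^(−0.0387t)) → 1 + 35.11511·e^(−0.0387t) = 2.28182
e^(−0.0387t) = 0.036503 → t = ln(27.39477)/0.0387 = 3.31035/0.0387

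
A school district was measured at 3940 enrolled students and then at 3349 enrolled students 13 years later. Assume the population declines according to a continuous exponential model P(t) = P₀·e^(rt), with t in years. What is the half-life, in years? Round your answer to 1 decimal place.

r = ln(3349/3940) / 13 = ln(0.85) / 13 ≈ -0.012501 per year
half-life = ln 2 / |r| = 0.69315 / 0.012501

half-life ≈ 55.4 years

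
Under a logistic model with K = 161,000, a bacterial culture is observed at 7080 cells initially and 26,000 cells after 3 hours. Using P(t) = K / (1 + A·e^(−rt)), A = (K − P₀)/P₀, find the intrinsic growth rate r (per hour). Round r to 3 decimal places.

A = (161000 − 7080)/7080 = 21.74011
26000 = 161000/(1 + 21.74011·e^(−r·3)) → e^(−3r) = (6.19231 − 1)/21.74011 = 0.238835
r = −ln(0.238835)/3 = 1.43198/3

r ≈ 0.477 per hour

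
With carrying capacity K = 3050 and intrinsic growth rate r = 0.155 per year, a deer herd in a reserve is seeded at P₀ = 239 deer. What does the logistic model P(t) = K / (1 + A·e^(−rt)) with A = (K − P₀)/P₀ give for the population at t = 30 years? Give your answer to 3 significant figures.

A = (3050 − 239)/239 = 11.76151
P(30) = 3050 / (1 + 11.76151·e^(−0.155·30)) = 3050 / (1 + 11.76151·0.009562)
= 3050 / 1.11246 ≈ 2741.67

≈ 2,740 deer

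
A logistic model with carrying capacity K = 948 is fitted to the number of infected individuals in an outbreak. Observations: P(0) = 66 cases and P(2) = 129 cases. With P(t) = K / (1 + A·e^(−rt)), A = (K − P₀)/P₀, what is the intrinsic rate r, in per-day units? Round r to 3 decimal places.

A = (948 − 66)/66 = 13.36364
129 = 948/(1 + 13.36364·e^(−r·2)) → e^(−2r) = (7.34884 − 1)/13.36364 = 0.475083
r = −ln(0.475083)/2 = 0.74427/2

r ≈ 0.372 per day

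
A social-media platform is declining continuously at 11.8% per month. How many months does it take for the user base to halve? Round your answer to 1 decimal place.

half-life = ln(2) / |r| = 0.69315 / 0.118

half-life ≈ 5.9 months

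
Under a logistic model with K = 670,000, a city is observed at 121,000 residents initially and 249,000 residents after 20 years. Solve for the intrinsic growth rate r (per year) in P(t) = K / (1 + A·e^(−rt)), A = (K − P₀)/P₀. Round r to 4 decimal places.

r ≈ 0.0494 per year

A = (670000 − 121000)/121000 = 4.53719
249000 = 670000/(1 + 4.53719·e^(−r·20)) → e^(−20r) = (2.69076 − 1)/4.53719 = 0.372645
r = −ln(0.372645)/20 = 0.98713/20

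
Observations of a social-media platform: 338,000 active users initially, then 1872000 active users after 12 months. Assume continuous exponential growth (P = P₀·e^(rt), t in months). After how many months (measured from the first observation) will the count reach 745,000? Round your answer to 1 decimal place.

r = ln(1872000/338000) / 12 ≈ 0.142643 per month
t = ln(745000/338000) / r = 0.79034 / 0.142643 ≈ 5.541

t ≈ 5.5 months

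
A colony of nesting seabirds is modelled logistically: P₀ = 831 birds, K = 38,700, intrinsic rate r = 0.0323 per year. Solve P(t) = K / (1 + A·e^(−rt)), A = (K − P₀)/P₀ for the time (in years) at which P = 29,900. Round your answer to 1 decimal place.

t ≈ 156.1 years

A = (38700 − 831)/831 = 45.5704
29900 = 38700/(1 + 45.5704·e^(−0.0323t)) → 1 + 45.5704·e^(−0.0323t) = 1.29431
e^(−0.0323t) = 0.006458 → t = ln(154.83578)/0.0323 = 5.04237/0.0323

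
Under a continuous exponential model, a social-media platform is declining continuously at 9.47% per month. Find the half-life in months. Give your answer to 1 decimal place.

half-life ≈ 7.3 months

half-life = ln(2) / |r| = 0.69315 / 0.0947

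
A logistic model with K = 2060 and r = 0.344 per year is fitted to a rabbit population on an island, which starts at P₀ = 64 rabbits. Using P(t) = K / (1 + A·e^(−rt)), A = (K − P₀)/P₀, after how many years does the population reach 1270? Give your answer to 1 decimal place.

A = (2060 − 64)/64 = 31.1875
1270 = 2060/(1 + 31.1875·e^(−0.344t)) → 1 + 31.1875·e^(−0.344t) = 1.62205
e^(−0.344t) = 0.019945 → t = ln(50.13687)/0.344 = 3.91476/0.344

t ≈ 11.4 years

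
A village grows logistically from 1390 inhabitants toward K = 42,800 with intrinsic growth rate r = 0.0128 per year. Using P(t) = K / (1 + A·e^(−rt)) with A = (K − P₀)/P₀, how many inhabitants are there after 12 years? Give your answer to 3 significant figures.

≈ 1,610 inhabitants

A = (42800 − 1390)/1390 = 29.79137
P(12) = 42800 / (1 + 29.79137·e^(−0.0128·12)) = 42800 / (1 + 29.79137·0.857615)
= 42800 / 26.54952 ≈ 1612.08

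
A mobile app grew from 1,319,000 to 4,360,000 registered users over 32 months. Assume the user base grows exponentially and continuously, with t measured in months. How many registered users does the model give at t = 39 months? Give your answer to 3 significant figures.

r = ln(4360000/1319000) / 32 ≈ 0.037362 per month
P(39) = 1319000 · e^(0.037362·39) = 1319000 · 4.29364 ≈ 5663313.59

≈ 5,660,000 registered users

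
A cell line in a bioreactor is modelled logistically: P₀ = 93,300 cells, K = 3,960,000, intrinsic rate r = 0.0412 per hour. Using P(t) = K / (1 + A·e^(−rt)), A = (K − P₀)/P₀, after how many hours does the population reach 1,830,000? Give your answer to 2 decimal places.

A = (3960000 − 93300)/93300 = 41.44373
1830000 = 3960000/(1 + 41.44373·e^(−0.0412t)) → 1 + 41.44373·e^(−0.0412t) = 2.16393
e^(−0.0412t) = 0.028085 → t = ln(35.60658)/0.0412 = 3.57253/0.0412

t ≈ 86.71 hours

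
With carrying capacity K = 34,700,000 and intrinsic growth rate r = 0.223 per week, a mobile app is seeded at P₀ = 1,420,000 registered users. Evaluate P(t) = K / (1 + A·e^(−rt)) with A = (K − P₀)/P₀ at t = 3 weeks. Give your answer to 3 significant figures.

≈ 2,670,000 registered users

A = (34700000 − 1420000)/1420000 = 23.43662
P(3) = 34700000 / (1 + 23.43662·e^(−0.223·3)) = 34700000 / (1 + 23.43662·0.512221)
= 34700000 / 13.00472 ≈ 2668262.38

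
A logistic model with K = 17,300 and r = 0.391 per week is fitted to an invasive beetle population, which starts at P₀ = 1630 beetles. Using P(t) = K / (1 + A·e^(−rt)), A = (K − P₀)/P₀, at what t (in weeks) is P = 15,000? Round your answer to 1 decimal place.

A = (17300 − 1630)/1630 = 9.6135
15000 = 17300/(1 + 9.6135·e^(−0.391t)) → 1 + 9.6135·e^(−0.391t) = 1.15333
e^(−0.391t) = 0.01595 → t = ln(62.69672)/0.391 = 4.13831/0.391

t ≈ 10.6 weeks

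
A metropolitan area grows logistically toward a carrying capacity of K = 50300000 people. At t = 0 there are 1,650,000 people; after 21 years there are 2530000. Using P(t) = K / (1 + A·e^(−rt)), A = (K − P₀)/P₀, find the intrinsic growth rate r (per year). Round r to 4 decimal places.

A = (50300000 − 1650000)/1650000 = 29.48485
2530000 = 50300000/(1 + 29.48485·e^(−r·21)) → e^(−21r) = (19.88142 − 1)/29.48485 = 0.640377
r = −ln(0.640377)/21 = 0.4457/21

r ≈ 0.0212 per year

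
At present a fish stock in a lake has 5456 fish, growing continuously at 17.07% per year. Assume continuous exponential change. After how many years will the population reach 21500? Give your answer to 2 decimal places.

21500 = 5456 · e^(0.1707·t)
t = ln(21500/5456) / 0.1707 = ln(3.94062) / 0.1707 = 1.37134 / 0.1707

t ≈ 8.03 years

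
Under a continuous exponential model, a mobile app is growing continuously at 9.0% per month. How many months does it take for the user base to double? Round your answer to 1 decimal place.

doubling time = ln(2) / |r| = 0.69315 / 0.09

doubling time ≈ 7.7 months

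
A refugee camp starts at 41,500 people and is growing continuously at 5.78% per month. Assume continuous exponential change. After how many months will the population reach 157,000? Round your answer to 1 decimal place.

157000 = 41500 · e^(0.0578·t)
t = ln(157000/41500) / 0.0578 = ln(3.78313) / 0.0578 = 1.33055 / 0.0578

t ≈ 23.0 months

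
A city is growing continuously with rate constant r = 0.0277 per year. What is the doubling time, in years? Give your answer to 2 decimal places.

doubling time ≈ 25.02 years

doubling time = ln(2) / |r| = 0.69315 / 0.0277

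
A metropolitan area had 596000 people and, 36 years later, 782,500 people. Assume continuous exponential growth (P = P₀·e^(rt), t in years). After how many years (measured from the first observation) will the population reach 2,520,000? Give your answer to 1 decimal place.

t ≈ 190.6 years

r = ln(782500/596000) / 36 ≈ 0.007563 per year
t = ln(2520000/596000) / r = 1.44177 / 0.007563 ≈ 190.645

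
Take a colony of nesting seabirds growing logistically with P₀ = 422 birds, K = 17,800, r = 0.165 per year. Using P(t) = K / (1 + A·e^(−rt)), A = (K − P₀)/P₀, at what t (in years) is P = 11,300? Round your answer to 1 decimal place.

A = (17800 − 422)/422 = 41.18009
11300 = 17800/(1 + 41.18009·e^(−0.165t)) → 1 + 41.18009·e^(−0.165t) = 1.57522
e^(−0.165t) = 0.013968 → t = ln(71.59001)/0.165 = 4.27096/0.165

t ≈ 25.9 years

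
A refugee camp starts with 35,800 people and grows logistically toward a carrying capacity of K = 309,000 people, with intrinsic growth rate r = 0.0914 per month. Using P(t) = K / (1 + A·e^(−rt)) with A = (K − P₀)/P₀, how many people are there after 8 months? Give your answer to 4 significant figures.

≈ 66,120 people

A = (309000 − 35800)/35800 = 7.63128
P(8) = 309000 / (1 + 7.63128·e^(−0.0914·8)) = 309000 / (1 + 7.63128·0.481331)
= 309000 / 4.67317 ≈ 66122.08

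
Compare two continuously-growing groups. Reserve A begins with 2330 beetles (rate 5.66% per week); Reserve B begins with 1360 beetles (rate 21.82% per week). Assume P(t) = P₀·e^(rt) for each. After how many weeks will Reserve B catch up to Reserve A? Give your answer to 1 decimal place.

t ≈ 3.3 weeks

2330·e^(0.0566t) = 1360·e^(0.2182t)
2330/1360 = e^((0.2182 − 0.0566)t) → ln(1.71324) = 0.1616·t
t = 0.53838 / 0.1616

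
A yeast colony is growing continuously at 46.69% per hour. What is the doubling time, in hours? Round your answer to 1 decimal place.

doubling time = ln(2) / |r| = 0.69315 / 0.4669

doubling time ≈ 1.5 hours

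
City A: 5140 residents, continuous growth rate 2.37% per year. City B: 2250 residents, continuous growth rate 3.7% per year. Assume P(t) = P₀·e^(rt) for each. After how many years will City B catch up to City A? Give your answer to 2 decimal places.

5140·e^(0.0237t) = 2250·e^(0.037t)
5140/2250 = e^((0.037 − 0.0237)t) → ln(2.28444) = 0.0133·t
t = 0.82612 / 0.0133

t ≈ 62.11 years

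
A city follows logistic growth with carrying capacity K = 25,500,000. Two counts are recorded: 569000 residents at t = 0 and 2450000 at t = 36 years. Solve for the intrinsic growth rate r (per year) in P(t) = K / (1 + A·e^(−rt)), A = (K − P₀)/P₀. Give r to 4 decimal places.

A = (25500000 − 569000)/569000 = 43.81547
2450000 = 25500000/(1 + 43.81547·e^(−r·36)) → e^(−36r) = (10.40816 − 1)/43.81547 = 0.214722
r = −ln(0.214722)/36 = 1.53841/36

r ≈ 0.0427 per year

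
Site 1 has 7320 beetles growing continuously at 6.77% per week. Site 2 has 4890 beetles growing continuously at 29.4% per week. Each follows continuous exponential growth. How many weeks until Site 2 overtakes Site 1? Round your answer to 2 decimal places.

t ≈ 1.78 weeks

7320·e^(0.0677t) = 4890·e^(0.294t)
7320/4890 = e^((0.294 − 0.0677)t) → ln(1.49693) = 0.2263·t
t = 0.40342 / 0.2263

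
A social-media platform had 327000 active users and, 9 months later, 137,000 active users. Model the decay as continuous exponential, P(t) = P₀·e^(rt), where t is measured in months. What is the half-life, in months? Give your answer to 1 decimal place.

r = ln(137000/327000) / 9 = ln(0.41896) / 9 ≈ -0.096664 per month
half-life = ln 2 / |r| = 0.69315 / 0.096664

half-life ≈ 7.2 months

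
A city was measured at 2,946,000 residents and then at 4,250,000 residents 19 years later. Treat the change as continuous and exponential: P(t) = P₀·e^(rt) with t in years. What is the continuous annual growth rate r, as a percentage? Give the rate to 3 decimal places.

r ≈ 1.929% per year

4250000 = 2946000 · e^(r·19)
e^(19r) = 4250000/2946000 = 1.44263
r = ln(1.44263) / 19 = 0.36647 / 19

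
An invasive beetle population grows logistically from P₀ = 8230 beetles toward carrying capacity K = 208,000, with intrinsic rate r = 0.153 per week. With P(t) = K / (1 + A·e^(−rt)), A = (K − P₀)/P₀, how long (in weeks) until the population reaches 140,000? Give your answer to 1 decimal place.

A = (208000 − 8230)/8230 = 24.27339
140000 = 208000/(1 + 24.27339·e^(−0.153t)) → 1 + 24.27339·e^(−0.153t) = 1.48571
e^(−0.153t) = 0.02001 → t = ln(49.97463)/0.153 = 3.91152/0.153

t ≈ 25.6 weeks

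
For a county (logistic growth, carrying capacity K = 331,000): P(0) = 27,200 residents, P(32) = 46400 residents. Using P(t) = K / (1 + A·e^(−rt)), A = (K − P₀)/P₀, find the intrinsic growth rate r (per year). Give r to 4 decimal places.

r ≈ 0.0187 per year

A = (331000 − 27200)/27200 = 11.16912
46400 = 331000/(1 + 11.16912·e^(−r·32)) → e^(−32r) = (7.13362 − 1)/11.16912 = 0.549159
r = −ln(0.549159)/32 = 0.59937/32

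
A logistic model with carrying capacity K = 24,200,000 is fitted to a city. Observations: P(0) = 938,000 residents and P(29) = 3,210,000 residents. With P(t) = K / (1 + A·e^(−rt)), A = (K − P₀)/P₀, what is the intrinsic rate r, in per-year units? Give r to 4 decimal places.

A = (24200000 − 938000)/938000 = 24.79957
3210000 = 24200000/(1 + 24.79957·e^(−r·29)) → e^(−29r) = (7.53894 − 1)/24.79957 = 0.263672
r = −ln(0.263672)/29 = 1.33305/29

r ≈ 0.0460 per year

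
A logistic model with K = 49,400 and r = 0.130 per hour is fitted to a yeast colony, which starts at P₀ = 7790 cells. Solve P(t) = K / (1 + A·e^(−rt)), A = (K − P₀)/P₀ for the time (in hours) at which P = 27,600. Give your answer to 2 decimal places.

A = (49400 − 7790)/7790 = 5.34146
27600 = 49400/(1 + 5.34146·e^(−0.13t)) → 1 + 5.34146·e^(−0.13t) = 1.78986
e^(−0.13t) = 0.147872 → t = ln(6.76259)/0.13 = 1.91141/0.13

t ≈ 14.70 hours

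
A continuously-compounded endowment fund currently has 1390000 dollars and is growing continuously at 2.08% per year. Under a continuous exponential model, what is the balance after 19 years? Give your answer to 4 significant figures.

≈ 2,064,000 dollars

P(19) = 1390000 · e^(0.0208·19) = 1390000 · e^(0.3952)
= 1390000 · 1.48468 ≈ 2063706.73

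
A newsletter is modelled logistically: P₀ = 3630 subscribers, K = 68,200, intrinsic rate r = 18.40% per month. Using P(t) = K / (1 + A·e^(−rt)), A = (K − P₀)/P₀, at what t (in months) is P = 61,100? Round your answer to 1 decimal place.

t ≈ 27.3 months

A = (68200 − 3630)/3630 = 17.78788
61100 = 68200/(1 + 17.78788·e^(−0.184t)) → 1 + 17.78788·e^(−0.184t) = 1.1162
e^(−0.184t) = 0.006533 → t = ln(153.07597)/0.184 = 5.03093/0.184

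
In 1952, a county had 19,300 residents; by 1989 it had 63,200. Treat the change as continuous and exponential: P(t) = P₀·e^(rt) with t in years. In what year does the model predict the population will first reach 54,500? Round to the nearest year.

year 1984

r = ln(63200/19300) / 37 = 1.1862/37 ≈ 0.032059 per year
t = ln(54500/19300) / r = 1.0381/0.032059 ≈ 32.38 years after 1952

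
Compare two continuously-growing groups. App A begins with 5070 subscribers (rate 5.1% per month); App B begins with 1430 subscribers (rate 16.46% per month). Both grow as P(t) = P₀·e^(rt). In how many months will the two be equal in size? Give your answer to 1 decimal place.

5070·e^(0.051t) = 1430·e^(0.1646t)
5070/1430 = e^((0.1646 − 0.051)t) → ln(3.54545) = 0.1136·t
t = 1.26567 / 0.1136

t ≈ 11.1 months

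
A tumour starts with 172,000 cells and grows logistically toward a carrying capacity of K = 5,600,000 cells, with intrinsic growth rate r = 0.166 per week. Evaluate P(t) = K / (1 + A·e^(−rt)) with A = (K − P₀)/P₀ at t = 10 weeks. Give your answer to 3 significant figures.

≈ 800,000 cells

A = (5600000 − 172000)/172000 = 31.55814
P(10) = 5600000 / (1 + 31.55814·e^(−0.166·10)) = 5600000 / (1 + 31.55814·0.190139)
= 5600000 / 7.00043 ≈ 799950.58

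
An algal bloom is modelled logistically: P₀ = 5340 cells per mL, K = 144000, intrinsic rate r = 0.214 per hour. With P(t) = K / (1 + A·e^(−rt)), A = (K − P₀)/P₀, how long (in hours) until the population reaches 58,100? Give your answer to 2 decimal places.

t ≈ 13.39 hours

A = (144000 − 5340)/5340 = 25.96629
58100 = 144000/(1 + 25.96629·e^(−0.214t)) → 1 + 25.96629·e^(−0.214t) = 2.47849
e^(−0.214t) = 0.056939 → t = ln(17.56277)/0.214 = 2.86578/0.214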